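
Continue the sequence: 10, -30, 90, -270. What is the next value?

Ratios: -30 / 10 = -3.0
This is a geometric sequence with common ratio r = -3.
Next term = -270 * -3 = 810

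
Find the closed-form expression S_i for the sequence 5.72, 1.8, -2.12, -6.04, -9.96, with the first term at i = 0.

Check differences: 1.8 - 5.72 = -3.92
-2.12 - 1.8 = -3.92
Common difference d = -3.92.
First term a = 5.72.
Formula: S_i = 5.72 - 3.92*i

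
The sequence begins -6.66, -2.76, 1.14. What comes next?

Differences: -2.76 - -6.66 = 3.9
This is an arithmetic sequence with common difference d = 3.9.
Next term = 1.14 + 3.9 = 5.04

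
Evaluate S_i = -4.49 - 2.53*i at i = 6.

S_6 = -4.49 + -2.53*6 = -4.49 + -15.18 = -19.67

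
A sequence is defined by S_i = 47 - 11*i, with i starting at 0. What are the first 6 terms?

This is an arithmetic sequence.
i=0: S_0 = 47 + -11*0 = 47
i=1: S_1 = 47 + -11*1 = 36
i=2: S_2 = 47 + -11*2 = 25
i=3: S_3 = 47 + -11*3 = 14
i=4: S_4 = 47 + -11*4 = 3
i=5: S_5 = 47 + -11*5 = -8
The first 6 terms are: [47, 36, 25, 14, 3, -8]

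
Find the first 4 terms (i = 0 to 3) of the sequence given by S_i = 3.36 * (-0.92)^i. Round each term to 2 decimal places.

This is a geometric sequence.
i=0: S_0 = 3.36 * (-0.92)^0 = 3.36
i=1: S_1 = 3.36 * (-0.92)^1 ≈ -3.09
i=2: S_2 = 3.36 * (-0.92)^2 ≈ 2.84
i=3: S_3 = 3.36 * (-0.92)^3 ≈ -2.62
The first 4 terms are: [3.36, -3.09, 2.84, -2.62]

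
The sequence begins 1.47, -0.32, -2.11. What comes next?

Differences: -0.32 - 1.47 = -1.79
This is an arithmetic sequence with common difference d = -1.79.
Next term = -2.11 + -1.79 = -3.9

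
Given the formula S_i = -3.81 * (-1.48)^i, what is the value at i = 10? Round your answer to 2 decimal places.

S_10 = -3.81 * (-1.48)^10 ≈ -3.81 * 50.4217 ≈ -192.11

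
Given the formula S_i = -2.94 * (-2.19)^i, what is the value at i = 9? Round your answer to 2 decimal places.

S_9 = -2.94 * (-2.19)^9 ≈ -2.94 * -1158.7694 ≈ 3406.78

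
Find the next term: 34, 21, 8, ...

Differences: 21 - 34 = -13
This is an arithmetic sequence with common difference d = -13.
Next term = 8 + -13 = -5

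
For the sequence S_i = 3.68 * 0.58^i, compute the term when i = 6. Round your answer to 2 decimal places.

S_6 = 3.68 * 0.58^6 ≈ 3.68 * 0.0381 ≈ 0.14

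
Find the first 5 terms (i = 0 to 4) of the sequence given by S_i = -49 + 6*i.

This is an arithmetic sequence.
i=0: S_0 = -49 + 6*0 = -49
i=1: S_1 = -49 + 6*1 = -43
i=2: S_2 = -49 + 6*2 = -37
i=3: S_3 = -49 + 6*3 = -31
i=4: S_4 = -49 + 6*4 = -25
The first 5 terms are: [-49, -43, -37, -31, -25]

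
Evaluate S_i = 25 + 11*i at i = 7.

S_7 = 25 + 11*7 = 25 + 77 = 102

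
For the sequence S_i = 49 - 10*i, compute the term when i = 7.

S_7 = 49 + -10*7 = 49 + -70 = -21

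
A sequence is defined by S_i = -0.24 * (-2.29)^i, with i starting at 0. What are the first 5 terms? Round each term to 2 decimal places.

This is a geometric sequence.
i=0: S_0 = -0.24 * (-2.29)^0 = -0.24
i=1: S_1 = -0.24 * (-2.29)^1 ≈ 0.55
i=2: S_2 = -0.24 * (-2.29)^2 ≈ -1.26
i=3: S_3 = -0.24 * (-2.29)^3 ≈ 2.88
i=4: S_4 = -0.24 * (-2.29)^4 ≈ -6.6
The first 5 terms are: [-0.24, 0.55, -1.26, 2.88, -6.6]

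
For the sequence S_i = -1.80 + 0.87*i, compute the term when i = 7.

S_7 = -1.8 + 0.87*7 = -1.8 + 6.09 = 4.29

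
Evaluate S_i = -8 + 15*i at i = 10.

S_10 = -8 + 15*10 = -8 + 150 = 142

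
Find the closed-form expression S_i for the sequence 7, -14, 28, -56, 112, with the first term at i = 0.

Check ratios: -14 / 7 = -2.0
Common ratio r = -2.
First term a = 7.
Formula: S_i = 7 * (-2)^i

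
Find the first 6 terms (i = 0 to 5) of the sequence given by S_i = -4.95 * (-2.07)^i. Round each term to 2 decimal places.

This is a geometric sequence.
i=0: S_0 = -4.95 * (-2.07)^0 = -4.95
i=1: S_1 = -4.95 * (-2.07)^1 ≈ 10.25
i=2: S_2 = -4.95 * (-2.07)^2 ≈ -21.21
i=3: S_3 = -4.95 * (-2.07)^3 ≈ 43.91
i=4: S_4 = -4.95 * (-2.07)^4 ≈ -90.88
i=5: S_5 = -4.95 * (-2.07)^5 ≈ 188.13
The first 6 terms are: [-4.95, 10.25, -21.21, 43.91, -90.88, 188.13]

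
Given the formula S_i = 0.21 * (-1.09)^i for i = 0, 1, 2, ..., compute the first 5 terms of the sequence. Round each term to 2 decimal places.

This is a geometric sequence.
i=0: S_0 = 0.21 * (-1.09)^0 = 0.21
i=1: S_1 = 0.21 * (-1.09)^1 ≈ -0.23
i=2: S_2 = 0.21 * (-1.09)^2 ≈ 0.25
i=3: S_3 = 0.21 * (-1.09)^3 ≈ -0.27
i=4: S_4 = 0.21 * (-1.09)^4 ≈ 0.3
The first 5 terms are: [0.21, -0.23, 0.25, -0.27, 0.3]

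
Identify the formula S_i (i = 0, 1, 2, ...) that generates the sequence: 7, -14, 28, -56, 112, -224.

Check ratios: -14 / 7 = -2.0
Common ratio r = -2.
First term a = 7.
Formula: S_i = 7 * (-2)^i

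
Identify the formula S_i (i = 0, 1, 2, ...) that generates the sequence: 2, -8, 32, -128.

Check ratios: -8 / 2 = -4.0
Common ratio r = -4.
First term a = 2.
Formula: S_i = 2 * (-4)^i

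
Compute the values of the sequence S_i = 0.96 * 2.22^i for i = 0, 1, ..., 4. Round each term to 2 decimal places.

This is a geometric sequence.
i=0: S_0 = 0.96 * 2.22^0 = 0.96
i=1: S_1 = 0.96 * 2.22^1 ≈ 2.13
i=2: S_2 = 0.96 * 2.22^2 ≈ 4.73
i=3: S_3 = 0.96 * 2.22^3 ≈ 10.5
i=4: S_4 = 0.96 * 2.22^4 ≈ 23.32
The first 5 terms are: [0.96, 2.13, 4.73, 10.5, 23.32]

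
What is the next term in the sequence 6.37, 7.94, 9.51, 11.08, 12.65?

Differences: 7.94 - 6.37 = 1.57
This is an arithmetic sequence with common difference d = 1.57.
Next term = 12.65 + 1.57 = 14.22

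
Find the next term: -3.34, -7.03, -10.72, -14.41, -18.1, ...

Differences: -7.03 - -3.34 = -3.69
This is an arithmetic sequence with common difference d = -3.69.
Next term = -18.1 + -3.69 = -21.79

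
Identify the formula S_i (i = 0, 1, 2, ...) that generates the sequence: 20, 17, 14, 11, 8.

Check differences: 17 - 20 = -3
14 - 17 = -3
Common difference d = -3.
First term a = 20.
Formula: S_i = 20 - 3*i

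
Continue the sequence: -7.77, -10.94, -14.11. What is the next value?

Differences: -10.94 - -7.77 = -3.17
This is an arithmetic sequence with common difference d = -3.17.
Next term = -14.11 + -3.17 = -17.28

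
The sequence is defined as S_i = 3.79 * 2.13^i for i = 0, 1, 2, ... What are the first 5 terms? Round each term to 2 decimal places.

This is a geometric sequence.
i=0: S_0 = 3.79 * 2.13^0 = 3.79
i=1: S_1 = 3.79 * 2.13^1 ≈ 8.07
i=2: S_2 = 3.79 * 2.13^2 ≈ 17.19
i=3: S_3 = 3.79 * 2.13^3 ≈ 36.63
i=4: S_4 = 3.79 * 2.13^4 ≈ 78.01
The first 5 terms are: [3.79, 8.07, 17.19, 36.63, 78.01]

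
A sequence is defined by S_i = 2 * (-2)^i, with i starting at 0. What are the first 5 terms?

This is a geometric sequence.
i=0: S_0 = 2 * (-2)^0 = 2
i=1: S_1 = 2 * (-2)^1 = -4
i=2: S_2 = 2 * (-2)^2 = 8
i=3: S_3 = 2 * (-2)^3 = -16
i=4: S_4 = 2 * (-2)^4 = 32
The first 5 terms are: [2, -4, 8, -16, 32]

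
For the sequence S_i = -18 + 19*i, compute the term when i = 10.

S_10 = -18 + 19*10 = -18 + 190 = 172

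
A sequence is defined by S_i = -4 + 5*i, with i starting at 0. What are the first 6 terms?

This is an arithmetic sequence.
i=0: S_0 = -4 + 5*0 = -4
i=1: S_1 = -4 + 5*1 = 1
i=2: S_2 = -4 + 5*2 = 6
i=3: S_3 = -4 + 5*3 = 11
i=4: S_4 = -4 + 5*4 = 16
i=5: S_5 = -4 + 5*5 = 21
The first 6 terms are: [-4, 1, 6, 11, 16, 21]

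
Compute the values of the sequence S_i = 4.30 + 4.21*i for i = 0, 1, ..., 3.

This is an arithmetic sequence.
i=0: S_0 = 4.3 + 4.21*0 = 4.3
i=1: S_1 = 4.3 + 4.21*1 = 8.51
i=2: S_2 = 4.3 + 4.21*2 = 12.72
i=3: S_3 = 4.3 + 4.21*3 = 16.93
The first 4 terms are: [4.3, 8.51, 12.72, 16.93]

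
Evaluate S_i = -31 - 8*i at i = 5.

S_5 = -31 + -8*5 = -31 + -40 = -71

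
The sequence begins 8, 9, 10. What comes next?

Differences: 9 - 8 = 1
This is an arithmetic sequence with common difference d = 1.
Next term = 10 + 1 = 11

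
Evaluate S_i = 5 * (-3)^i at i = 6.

S_6 = 5 * (-3)^6 = 5 * 729 = 3645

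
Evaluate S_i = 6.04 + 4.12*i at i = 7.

S_7 = 6.04 + 4.12*7 = 6.04 + 28.84 = 34.88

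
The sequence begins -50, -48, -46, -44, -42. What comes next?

Differences: -48 - -50 = 2
This is an arithmetic sequence with common difference d = 2.
Next term = -42 + 2 = -40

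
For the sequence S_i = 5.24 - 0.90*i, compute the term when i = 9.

S_9 = 5.24 + -0.9*9 = 5.24 + -8.1 = -2.86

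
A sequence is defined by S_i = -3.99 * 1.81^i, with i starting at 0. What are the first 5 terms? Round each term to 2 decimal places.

This is a geometric sequence.
i=0: S_0 = -3.99 * 1.81^0 = -3.99
i=1: S_1 = -3.99 * 1.81^1 ≈ -7.22
i=2: S_2 = -3.99 * 1.81^2 ≈ -13.07
i=3: S_3 = -3.99 * 1.81^3 ≈ -23.66
i=4: S_4 = -3.99 * 1.81^4 ≈ -42.82
The first 5 terms are: [-3.99, -7.22, -13.07, -23.66, -42.82]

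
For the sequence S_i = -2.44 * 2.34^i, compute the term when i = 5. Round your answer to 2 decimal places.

S_5 = -2.44 * 2.34^5 ≈ -2.44 * 70.1583 ≈ -171.19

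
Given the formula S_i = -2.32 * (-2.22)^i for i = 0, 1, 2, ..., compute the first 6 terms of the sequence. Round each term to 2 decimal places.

This is a geometric sequence.
i=0: S_0 = -2.32 * (-2.22)^0 = -2.32
i=1: S_1 = -2.32 * (-2.22)^1 ≈ 5.15
i=2: S_2 = -2.32 * (-2.22)^2 ≈ -11.43
i=3: S_3 = -2.32 * (-2.22)^3 ≈ 25.38
i=4: S_4 = -2.32 * (-2.22)^4 ≈ -56.35
i=5: S_5 = -2.32 * (-2.22)^5 ≈ 125.1
The first 6 terms are: [-2.32, 5.15, -11.43, 25.38, -56.35, 125.1]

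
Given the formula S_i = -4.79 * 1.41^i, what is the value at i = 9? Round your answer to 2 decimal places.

S_9 = -4.79 * 1.41^9 ≈ -4.79 * 22.0278 ≈ -105.51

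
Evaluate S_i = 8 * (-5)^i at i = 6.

S_6 = 8 * (-5)^6 = 8 * 15625 = 125000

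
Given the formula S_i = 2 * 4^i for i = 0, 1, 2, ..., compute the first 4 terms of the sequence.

This is a geometric sequence.
i=0: S_0 = 2 * 4^0 = 2
i=1: S_1 = 2 * 4^1 = 8
i=2: S_2 = 2 * 4^2 = 32
i=3: S_3 = 2 * 4^3 = 128
The first 4 terms are: [2, 8, 32, 128]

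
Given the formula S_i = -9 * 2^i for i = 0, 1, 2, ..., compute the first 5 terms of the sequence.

This is a geometric sequence.
i=0: S_0 = -9 * 2^0 = -9
i=1: S_1 = -9 * 2^1 = -18
i=2: S_2 = -9 * 2^2 = -36
i=3: S_3 = -9 * 2^3 = -72
i=4: S_4 = -9 * 2^4 = -144
The first 5 terms are: [-9, -18, -36, -72, -144]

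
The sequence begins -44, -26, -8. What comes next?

Differences: -26 - -44 = 18
This is an arithmetic sequence with common difference d = 18.
Next term = -8 + 18 = 10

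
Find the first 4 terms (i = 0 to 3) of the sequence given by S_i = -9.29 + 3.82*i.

This is an arithmetic sequence.
i=0: S_0 = -9.29 + 3.82*0 = -9.29
i=1: S_1 = -9.29 + 3.82*1 = -5.47
i=2: S_2 = -9.29 + 3.82*2 = -1.65
i=3: S_3 = -9.29 + 3.82*3 = 2.17
The first 4 terms are: [-9.29, -5.47, -1.65, 2.17]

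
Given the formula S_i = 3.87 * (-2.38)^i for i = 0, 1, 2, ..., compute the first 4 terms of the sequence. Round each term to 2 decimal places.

This is a geometric sequence.
i=0: S_0 = 3.87 * (-2.38)^0 = 3.87
i=1: S_1 = 3.87 * (-2.38)^1 ≈ -9.21
i=2: S_2 = 3.87 * (-2.38)^2 ≈ 21.92
i=3: S_3 = 3.87 * (-2.38)^3 ≈ -52.17
The first 4 terms are: [3.87, -9.21, 21.92, -52.17]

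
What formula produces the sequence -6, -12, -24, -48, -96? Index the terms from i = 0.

Check ratios: -12 / -6 = 2.0
Common ratio r = 2.
First term a = -6.
Formula: S_i = -6 * 2^i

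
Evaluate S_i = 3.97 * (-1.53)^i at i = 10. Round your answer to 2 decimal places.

S_10 = 3.97 * (-1.53)^10 ≈ 3.97 * 70.2934 ≈ 279.06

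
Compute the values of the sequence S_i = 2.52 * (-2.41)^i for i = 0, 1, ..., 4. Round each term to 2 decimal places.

This is a geometric sequence.
i=0: S_0 = 2.52 * (-2.41)^0 = 2.52
i=1: S_1 = 2.52 * (-2.41)^1 ≈ -6.07
i=2: S_2 = 2.52 * (-2.41)^2 ≈ 14.64
i=3: S_3 = 2.52 * (-2.41)^3 ≈ -35.27
i=4: S_4 = 2.52 * (-2.41)^4 ≈ 85.01
The first 5 terms are: [2.52, -6.07, 14.64, -35.27, 85.01]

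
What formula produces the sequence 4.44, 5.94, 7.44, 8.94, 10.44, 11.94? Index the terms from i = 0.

Check differences: 5.94 - 4.44 = 1.5
7.44 - 5.94 = 1.5
Common difference d = 1.5.
First term a = 4.44.
Formula: S_i = 4.44 + 1.50*i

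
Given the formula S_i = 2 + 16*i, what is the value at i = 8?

S_8 = 2 + 16*8 = 2 + 128 = 130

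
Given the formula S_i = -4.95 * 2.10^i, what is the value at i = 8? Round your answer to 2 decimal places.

S_8 = -4.95 * 2.1^8 ≈ -4.95 * 378.2286 ≈ -1872.23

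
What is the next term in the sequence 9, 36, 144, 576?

Ratios: 36 / 9 = 4.0
This is a geometric sequence with common ratio r = 4.
Next term = 576 * 4 = 2304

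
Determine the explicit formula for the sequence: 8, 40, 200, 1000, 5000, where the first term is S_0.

Check ratios: 40 / 8 = 5.0
Common ratio r = 5.
First term a = 8.
Formula: S_i = 8 * 5^i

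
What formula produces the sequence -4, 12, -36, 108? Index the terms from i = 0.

Check ratios: 12 / -4 = -3.0
Common ratio r = -3.
First term a = -4.
Formula: S_i = -4 * (-3)^i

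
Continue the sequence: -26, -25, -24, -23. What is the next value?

Differences: -25 - -26 = 1
This is an arithmetic sequence with common difference d = 1.
Next term = -23 + 1 = -22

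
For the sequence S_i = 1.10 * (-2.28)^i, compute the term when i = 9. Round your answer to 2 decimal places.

S_9 = 1.1 * (-2.28)^9 ≈ 1.1 * -1664.9976 ≈ -1831.5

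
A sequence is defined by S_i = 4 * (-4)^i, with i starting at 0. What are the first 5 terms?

This is a geometric sequence.
i=0: S_0 = 4 * (-4)^0 = 4
i=1: S_1 = 4 * (-4)^1 = -16
i=2: S_2 = 4 * (-4)^2 = 64
i=3: S_3 = 4 * (-4)^3 = -256
i=4: S_4 = 4 * (-4)^4 = 1024
The first 5 terms are: [4, -16, 64, -256, 1024]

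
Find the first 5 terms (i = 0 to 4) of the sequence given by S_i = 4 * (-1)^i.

This is a geometric sequence.
i=0: S_0 = 4 * (-1)^0 = 4
i=1: S_1 = 4 * (-1)^1 = -4
i=2: S_2 = 4 * (-1)^2 = 4
i=3: S_3 = 4 * (-1)^3 = -4
i=4: S_4 = 4 * (-1)^4 = 4
The first 5 terms are: [4, -4, 4, -4, 4]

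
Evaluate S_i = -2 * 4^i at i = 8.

S_8 = -2 * 4^8 = -2 * 65536 = -131072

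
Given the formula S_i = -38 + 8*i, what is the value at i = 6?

S_6 = -38 + 8*6 = -38 + 48 = 10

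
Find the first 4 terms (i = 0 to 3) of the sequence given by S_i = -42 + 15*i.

This is an arithmetic sequence.
i=0: S_0 = -42 + 15*0 = -42
i=1: S_1 = -42 + 15*1 = -27
i=2: S_2 = -42 + 15*2 = -12
i=3: S_3 = -42 + 15*3 = 3
The first 4 terms are: [-42, -27, -12, 3]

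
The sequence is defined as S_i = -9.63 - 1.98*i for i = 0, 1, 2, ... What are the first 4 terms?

This is an arithmetic sequence.
i=0: S_0 = -9.63 + -1.98*0 = -9.63
i=1: S_1 = -9.63 + -1.98*1 = -11.61
i=2: S_2 = -9.63 + -1.98*2 = -13.59
i=3: S_3 = -9.63 + -1.98*3 = -15.57
The first 4 terms are: [-9.63, -11.61, -13.59, -15.57]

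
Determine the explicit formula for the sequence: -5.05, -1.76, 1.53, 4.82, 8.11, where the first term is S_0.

Check differences: -1.76 - -5.05 = 3.29
1.53 - -1.76 = 3.29
Common difference d = 3.29.
First term a = -5.05.
Formula: S_i = -5.05 + 3.29*i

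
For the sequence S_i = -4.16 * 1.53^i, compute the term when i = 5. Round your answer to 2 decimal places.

S_5 = -4.16 * 1.53^5 ≈ -4.16 * 8.3841 ≈ -34.88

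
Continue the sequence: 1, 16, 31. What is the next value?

Differences: 16 - 1 = 15
This is an arithmetic sequence with common difference d = 15.
Next term = 31 + 15 = 46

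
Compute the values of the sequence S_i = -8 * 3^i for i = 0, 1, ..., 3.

This is a geometric sequence.
i=0: S_0 = -8 * 3^0 = -8
i=1: S_1 = -8 * 3^1 = -24
i=2: S_2 = -8 * 3^2 = -72
i=3: S_3 = -8 * 3^3 = -216
The first 4 terms are: [-8, -24, -72, -216]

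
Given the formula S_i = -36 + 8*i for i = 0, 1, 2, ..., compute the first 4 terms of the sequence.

This is an arithmetic sequence.
i=0: S_0 = -36 + 8*0 = -36
i=1: S_1 = -36 + 8*1 = -28
i=2: S_2 = -36 + 8*2 = -20
i=3: S_3 = -36 + 8*3 = -12
The first 4 terms are: [-36, -28, -20, -12]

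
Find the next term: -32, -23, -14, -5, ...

Differences: -23 - -32 = 9
This is an arithmetic sequence with common difference d = 9.
Next term = -5 + 9 = 4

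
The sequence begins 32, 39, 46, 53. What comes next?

Differences: 39 - 32 = 7
This is an arithmetic sequence with common difference d = 7.
Next term = 53 + 7 = 60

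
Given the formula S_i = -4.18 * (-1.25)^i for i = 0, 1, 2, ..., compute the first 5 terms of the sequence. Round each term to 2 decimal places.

This is a geometric sequence.
i=0: S_0 = -4.18 * (-1.25)^0 = -4.18
i=1: S_1 = -4.18 * (-1.25)^1 ≈ 5.23
i=2: S_2 = -4.18 * (-1.25)^2 ≈ -6.53
i=3: S_3 = -4.18 * (-1.25)^3 ≈ 8.16
i=4: S_4 = -4.18 * (-1.25)^4 ≈ -10.21
The first 5 terms are: [-4.18, 5.23, -6.53, 8.16, -10.21]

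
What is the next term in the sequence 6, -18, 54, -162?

Ratios: -18 / 6 = -3.0
This is a geometric sequence with common ratio r = -3.
Next term = -162 * -3 = 486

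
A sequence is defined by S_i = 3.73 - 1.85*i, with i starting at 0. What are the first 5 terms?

This is an arithmetic sequence.
i=0: S_0 = 3.73 + -1.85*0 = 3.73
i=1: S_1 = 3.73 + -1.85*1 = 1.88
i=2: S_2 = 3.73 + -1.85*2 = 0.03
i=3: S_3 = 3.73 + -1.85*3 = -1.82
i=4: S_4 = 3.73 + -1.85*4 = -3.67
The first 5 terms are: [3.73, 1.88, 0.03, -1.82, -3.67]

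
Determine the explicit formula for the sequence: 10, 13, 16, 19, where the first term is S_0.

Check differences: 13 - 10 = 3
16 - 13 = 3
Common difference d = 3.
First term a = 10.
Formula: S_i = 10 + 3*i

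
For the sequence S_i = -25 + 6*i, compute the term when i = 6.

S_6 = -25 + 6*6 = -25 + 36 = 11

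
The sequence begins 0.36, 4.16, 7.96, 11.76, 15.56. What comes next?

Differences: 4.16 - 0.36 = 3.8
This is an arithmetic sequence with common difference d = 3.8.
Next term = 15.56 + 3.8 = 19.36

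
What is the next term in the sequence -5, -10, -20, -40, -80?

Ratios: -10 / -5 = 2.0
This is a geometric sequence with common ratio r = 2.
Next term = -80 * 2 = -160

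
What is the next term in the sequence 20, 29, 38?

Differences: 29 - 20 = 9
This is an arithmetic sequence with common difference d = 9.
Next term = 38 + 9 = 47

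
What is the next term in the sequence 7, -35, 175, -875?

Ratios: -35 / 7 = -5.0
This is a geometric sequence with common ratio r = -5.
Next term = -875 * -5 = 4375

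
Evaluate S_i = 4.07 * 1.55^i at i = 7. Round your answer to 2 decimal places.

S_7 = 4.07 * 1.55^7 ≈ 4.07 * 21.4942 ≈ 87.48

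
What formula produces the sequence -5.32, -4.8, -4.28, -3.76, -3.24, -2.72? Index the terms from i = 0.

Check differences: -4.8 - -5.32 = 0.52
-4.28 - -4.8 = 0.52
Common difference d = 0.52.
First term a = -5.32.
Formula: S_i = -5.32 + 0.52*i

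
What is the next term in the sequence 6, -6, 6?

Ratios: -6 / 6 = -1.0
This is a geometric sequence with common ratio r = -1.
Next term = 6 * -1 = -6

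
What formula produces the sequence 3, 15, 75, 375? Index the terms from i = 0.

Check ratios: 15 / 3 = 5.0
Common ratio r = 5.
First term a = 3.
Formula: S_i = 3 * 5^i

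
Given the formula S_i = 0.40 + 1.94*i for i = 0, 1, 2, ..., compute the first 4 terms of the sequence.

This is an arithmetic sequence.
i=0: S_0 = 0.4 + 1.94*0 = 0.4
i=1: S_1 = 0.4 + 1.94*1 = 2.34
i=2: S_2 = 0.4 + 1.94*2 = 4.28
i=3: S_3 = 0.4 + 1.94*3 = 6.22
The first 4 terms are: [0.4, 2.34, 4.28, 6.22]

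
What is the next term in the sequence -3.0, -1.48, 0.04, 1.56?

Differences: -1.48 - -3.0 = 1.52
This is an arithmetic sequence with common difference d = 1.52.
Next term = 1.56 + 1.52 = 3.08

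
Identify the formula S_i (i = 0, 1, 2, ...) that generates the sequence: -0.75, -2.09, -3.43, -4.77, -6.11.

Check differences: -2.09 - -0.75 = -1.34
-3.43 - -2.09 = -1.34
Common difference d = -1.34.
First term a = -0.75.
Formula: S_i = -0.75 - 1.34*i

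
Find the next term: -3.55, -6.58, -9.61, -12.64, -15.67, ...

Differences: -6.58 - -3.55 = -3.03
This is an arithmetic sequence with common difference d = -3.03.
Next term = -15.67 + -3.03 = -18.7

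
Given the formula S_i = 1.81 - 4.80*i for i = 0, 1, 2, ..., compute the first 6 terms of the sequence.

This is an arithmetic sequence.
i=0: S_0 = 1.81 + -4.8*0 = 1.81
i=1: S_1 = 1.81 + -4.8*1 = -2.99
i=2: S_2 = 1.81 + -4.8*2 = -7.79
i=3: S_3 = 1.81 + -4.8*3 = -12.59
i=4: S_4 = 1.81 + -4.8*4 = -17.39
i=5: S_5 = 1.81 + -4.8*5 = -22.19
The first 6 terms are: [1.81, -2.99, -7.79, -12.59, -17.39, -22.19]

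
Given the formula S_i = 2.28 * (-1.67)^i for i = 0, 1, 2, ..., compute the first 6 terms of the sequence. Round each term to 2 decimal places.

This is a geometric sequence.
i=0: S_0 = 2.28 * (-1.67)^0 = 2.28
i=1: S_1 = 2.28 * (-1.67)^1 ≈ -3.81
i=2: S_2 = 2.28 * (-1.67)^2 ≈ 6.36
i=3: S_3 = 2.28 * (-1.67)^3 ≈ -10.62
i=4: S_4 = 2.28 * (-1.67)^4 ≈ 17.73
i=5: S_5 = 2.28 * (-1.67)^5 ≈ -29.62
The first 6 terms are: [2.28, -3.81, 6.36, -10.62, 17.73, -29.62]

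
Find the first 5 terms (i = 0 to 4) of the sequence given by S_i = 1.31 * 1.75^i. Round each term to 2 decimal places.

This is a geometric sequence.
i=0: S_0 = 1.31 * 1.75^0 = 1.31
i=1: S_1 = 1.31 * 1.75^1 ≈ 2.29
i=2: S_2 = 1.31 * 1.75^2 ≈ 4.01
i=3: S_3 = 1.31 * 1.75^3 ≈ 7.02
i=4: S_4 = 1.31 * 1.75^4 ≈ 12.29
The first 5 terms are: [1.31, 2.29, 4.01, 7.02, 12.29]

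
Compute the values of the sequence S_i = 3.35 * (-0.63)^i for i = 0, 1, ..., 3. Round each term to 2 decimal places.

This is a geometric sequence.
i=0: S_0 = 3.35 * (-0.63)^0 = 3.35
i=1: S_1 = 3.35 * (-0.63)^1 ≈ -2.11
i=2: S_2 = 3.35 * (-0.63)^2 ≈ 1.33
i=3: S_3 = 3.35 * (-0.63)^3 ≈ -0.84
The first 4 terms are: [3.35, -2.11, 1.33, -0.84]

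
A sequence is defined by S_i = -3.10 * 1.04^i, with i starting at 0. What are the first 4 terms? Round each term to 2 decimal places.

This is a geometric sequence.
i=0: S_0 = -3.1 * 1.04^0 = -3.1
i=1: S_1 = -3.1 * 1.04^1 ≈ -3.22
i=2: S_2 = -3.1 * 1.04^2 ≈ -3.35
i=3: S_3 = -3.1 * 1.04^3 ≈ -3.49
The first 4 terms are: [-3.1, -3.22, -3.35, -3.49]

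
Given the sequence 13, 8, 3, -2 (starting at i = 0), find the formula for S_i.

Check differences: 8 - 13 = -5
3 - 8 = -5
Common difference d = -5.
First term a = 13.
Formula: S_i = 13 - 5*i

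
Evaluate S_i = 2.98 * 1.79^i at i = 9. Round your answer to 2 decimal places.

S_9 = 2.98 * 1.79^9 ≈ 2.98 * 188.6589 ≈ 562.2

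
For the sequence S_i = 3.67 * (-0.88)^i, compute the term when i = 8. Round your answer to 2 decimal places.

S_8 = 3.67 * (-0.88)^8 ≈ 3.67 * 0.3596 ≈ 1.32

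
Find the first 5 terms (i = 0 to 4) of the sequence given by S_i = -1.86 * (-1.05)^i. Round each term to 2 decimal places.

This is a geometric sequence.
i=0: S_0 = -1.86 * (-1.05)^0 = -1.86
i=1: S_1 = -1.86 * (-1.05)^1 ≈ 1.95
i=2: S_2 = -1.86 * (-1.05)^2 ≈ -2.05
i=3: S_3 = -1.86 * (-1.05)^3 ≈ 2.15
i=4: S_4 = -1.86 * (-1.05)^4 ≈ -2.26
The first 5 terms are: [-1.86, 1.95, -2.05, 2.15, -2.26]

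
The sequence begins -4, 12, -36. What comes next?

Ratios: 12 / -4 = -3.0
This is a geometric sequence with common ratio r = -3.
Next term = -36 * -3 = 108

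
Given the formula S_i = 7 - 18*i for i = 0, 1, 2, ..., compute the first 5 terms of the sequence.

This is an arithmetic sequence.
i=0: S_0 = 7 + -18*0 = 7
i=1: S_1 = 7 + -18*1 = -11
i=2: S_2 = 7 + -18*2 = -29
i=3: S_3 = 7 + -18*3 = -47
i=4: S_4 = 7 + -18*4 = -65
The first 5 terms are: [7, -11, -29, -47, -65]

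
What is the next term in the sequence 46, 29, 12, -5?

Differences: 29 - 46 = -17
This is an arithmetic sequence with common difference d = -17.
Next term = -5 + -17 = -22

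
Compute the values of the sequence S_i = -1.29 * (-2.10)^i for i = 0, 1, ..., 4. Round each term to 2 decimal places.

This is a geometric sequence.
i=0: S_0 = -1.29 * (-2.1)^0 = -1.29
i=1: S_1 = -1.29 * (-2.1)^1 ≈ 2.71
i=2: S_2 = -1.29 * (-2.1)^2 ≈ -5.69
i=3: S_3 = -1.29 * (-2.1)^3 ≈ 11.95
i=4: S_4 = -1.29 * (-2.1)^4 ≈ -25.09
The first 5 terms are: [-1.29, 2.71, -5.69, 11.95, -25.09]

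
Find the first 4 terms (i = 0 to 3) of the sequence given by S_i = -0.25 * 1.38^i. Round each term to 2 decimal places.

This is a geometric sequence.
i=0: S_0 = -0.25 * 1.38^0 = -0.25
i=1: S_1 = -0.25 * 1.38^1 ≈ -0.35
i=2: S_2 = -0.25 * 1.38^2 ≈ -0.48
i=3: S_3 = -0.25 * 1.38^3 ≈ -0.66
The first 4 terms are: [-0.25, -0.35, -0.48, -0.66]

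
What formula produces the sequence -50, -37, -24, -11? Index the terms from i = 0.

Check differences: -37 - -50 = 13
-24 - -37 = 13
Common difference d = 13.
First term a = -50.
Formula: S_i = -50 + 13*i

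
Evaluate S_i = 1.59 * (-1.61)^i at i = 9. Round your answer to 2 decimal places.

S_9 = 1.59 * (-1.61)^9 ≈ 1.59 * -72.683 ≈ -115.57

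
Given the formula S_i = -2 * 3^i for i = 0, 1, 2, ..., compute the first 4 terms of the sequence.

This is a geometric sequence.
i=0: S_0 = -2 * 3^0 = -2
i=1: S_1 = -2 * 3^1 = -6
i=2: S_2 = -2 * 3^2 = -18
i=3: S_3 = -2 * 3^3 = -54
The first 4 terms are: [-2, -6, -18, -54]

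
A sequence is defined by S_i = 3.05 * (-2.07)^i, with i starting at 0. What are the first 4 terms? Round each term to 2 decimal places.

This is a geometric sequence.
i=0: S_0 = 3.05 * (-2.07)^0 = 3.05
i=1: S_1 = 3.05 * (-2.07)^1 ≈ -6.31
i=2: S_2 = 3.05 * (-2.07)^2 ≈ 13.07
i=3: S_3 = 3.05 * (-2.07)^3 ≈ -27.05
The first 4 terms are: [3.05, -6.31, 13.07, -27.05]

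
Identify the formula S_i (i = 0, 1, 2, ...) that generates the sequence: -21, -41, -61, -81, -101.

Check differences: -41 - -21 = -20
-61 - -41 = -20
Common difference d = -20.
First term a = -21.
Formula: S_i = -21 - 20*i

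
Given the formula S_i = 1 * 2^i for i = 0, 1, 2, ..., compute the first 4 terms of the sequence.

This is a geometric sequence.
i=0: S_0 = 1 * 2^0 = 1
i=1: S_1 = 1 * 2^1 = 2
i=2: S_2 = 1 * 2^2 = 4
i=3: S_3 = 1 * 2^3 = 8
The first 4 terms are: [1, 2, 4, 8]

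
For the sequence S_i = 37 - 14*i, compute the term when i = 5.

S_5 = 37 + -14*5 = 37 + -70 = -33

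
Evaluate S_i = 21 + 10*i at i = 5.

S_5 = 21 + 10*5 = 21 + 50 = 71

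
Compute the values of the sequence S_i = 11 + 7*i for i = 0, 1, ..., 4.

This is an arithmetic sequence.
i=0: S_0 = 11 + 7*0 = 11
i=1: S_1 = 11 + 7*1 = 18
i=2: S_2 = 11 + 7*2 = 25
i=3: S_3 = 11 + 7*3 = 32
i=4: S_4 = 11 + 7*4 = 39
The first 5 terms are: [11, 18, 25, 32, 39]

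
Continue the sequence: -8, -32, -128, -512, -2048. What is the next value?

Ratios: -32 / -8 = 4.0
This is a geometric sequence with common ratio r = 4.
Next term = -2048 * 4 = -8192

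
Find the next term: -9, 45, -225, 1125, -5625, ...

Ratios: 45 / -9 = -5.0
This is a geometric sequence with common ratio r = -5.
Next term = -5625 * -5 = 28125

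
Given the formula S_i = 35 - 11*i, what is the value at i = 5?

S_5 = 35 + -11*5 = 35 + -55 = -20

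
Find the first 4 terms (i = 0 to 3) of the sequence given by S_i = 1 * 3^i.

This is a geometric sequence.
i=0: S_0 = 1 * 3^0 = 1
i=1: S_1 = 1 * 3^1 = 3
i=2: S_2 = 1 * 3^2 = 9
i=3: S_3 = 1 * 3^3 = 27
The first 4 terms are: [1, 3, 9, 27]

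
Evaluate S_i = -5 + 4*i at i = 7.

S_7 = -5 + 4*7 = -5 + 28 = 23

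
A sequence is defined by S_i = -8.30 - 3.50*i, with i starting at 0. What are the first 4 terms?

This is an arithmetic sequence.
i=0: S_0 = -8.3 + -3.5*0 = -8.3
i=1: S_1 = -8.3 + -3.5*1 = -11.8
i=2: S_2 = -8.3 + -3.5*2 = -15.3
i=3: S_3 = -8.3 + -3.5*3 = -18.8
The first 4 terms are: [-8.3, -11.8, -15.3, -18.8]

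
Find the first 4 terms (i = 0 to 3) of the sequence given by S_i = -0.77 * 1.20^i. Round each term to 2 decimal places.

This is a geometric sequence.
i=0: S_0 = -0.77 * 1.2^0 = -0.77
i=1: S_1 = -0.77 * 1.2^1 ≈ -0.92
i=2: S_2 = -0.77 * 1.2^2 ≈ -1.11
i=3: S_3 = -0.77 * 1.2^3 ≈ -1.33
The first 4 terms are: [-0.77, -0.92, -1.11, -1.33]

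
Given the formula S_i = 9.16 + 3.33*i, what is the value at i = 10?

S_10 = 9.16 + 3.33*10 = 9.16 + 33.3 = 42.46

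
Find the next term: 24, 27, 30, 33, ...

Differences: 27 - 24 = 3
This is an arithmetic sequence with common difference d = 3.
Next term = 33 + 3 = 36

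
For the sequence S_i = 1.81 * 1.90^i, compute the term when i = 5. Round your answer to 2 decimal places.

S_5 = 1.81 * 1.9^5 ≈ 1.81 * 24.761 ≈ 44.82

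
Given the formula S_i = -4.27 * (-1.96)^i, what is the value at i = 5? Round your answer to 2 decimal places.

S_5 = -4.27 * (-1.96)^5 ≈ -4.27 * -28.9255 ≈ 123.51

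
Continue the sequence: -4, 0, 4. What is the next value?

Differences: 0 - -4 = 4
This is an arithmetic sequence with common difference d = 4.
Next term = 4 + 4 = 8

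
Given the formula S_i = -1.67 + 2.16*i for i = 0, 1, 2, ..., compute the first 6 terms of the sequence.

This is an arithmetic sequence.
i=0: S_0 = -1.67 + 2.16*0 = -1.67
i=1: S_1 = -1.67 + 2.16*1 = 0.49
i=2: S_2 = -1.67 + 2.16*2 = 2.65
i=3: S_3 = -1.67 + 2.16*3 = 4.81
i=4: S_4 = -1.67 + 2.16*4 = 6.97
i=5: S_5 = -1.67 + 2.16*5 = 9.13
The first 6 terms are: [-1.67, 0.49, 2.65, 4.81, 6.97, 9.13]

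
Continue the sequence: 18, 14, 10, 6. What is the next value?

Differences: 14 - 18 = -4
This is an arithmetic sequence with common difference d = -4.
Next term = 6 + -4 = 2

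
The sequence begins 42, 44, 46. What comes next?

Differences: 44 - 42 = 2
This is an arithmetic sequence with common difference d = 2.
Next term = 46 + 2 = 48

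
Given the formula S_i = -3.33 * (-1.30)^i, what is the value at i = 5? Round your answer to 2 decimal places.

S_5 = -3.33 * (-1.3)^5 ≈ -3.33 * -3.7129 ≈ 12.36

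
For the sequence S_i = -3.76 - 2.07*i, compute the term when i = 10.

S_10 = -3.76 + -2.07*10 = -3.76 + -20.7 = -24.46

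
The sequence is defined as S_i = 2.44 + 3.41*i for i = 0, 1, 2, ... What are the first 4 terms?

This is an arithmetic sequence.
i=0: S_0 = 2.44 + 3.41*0 = 2.44
i=1: S_1 = 2.44 + 3.41*1 = 5.85
i=2: S_2 = 2.44 + 3.41*2 = 9.26
i=3: S_3 = 2.44 + 3.41*3 = 12.67
The first 4 terms are: [2.44, 5.85, 9.26, 12.67]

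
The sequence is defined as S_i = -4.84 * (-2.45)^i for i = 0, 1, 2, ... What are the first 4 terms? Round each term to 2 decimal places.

This is a geometric sequence.
i=0: S_0 = -4.84 * (-2.45)^0 = -4.84
i=1: S_1 = -4.84 * (-2.45)^1 ≈ 11.86
i=2: S_2 = -4.84 * (-2.45)^2 ≈ -29.05
i=3: S_3 = -4.84 * (-2.45)^3 ≈ 71.18
The first 4 terms are: [-4.84, 11.86, -29.05, 71.18]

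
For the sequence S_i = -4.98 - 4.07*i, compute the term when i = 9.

S_9 = -4.98 + -4.07*9 = -4.98 + -36.63 = -41.61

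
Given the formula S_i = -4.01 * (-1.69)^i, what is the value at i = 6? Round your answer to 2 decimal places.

S_6 = -4.01 * (-1.69)^6 ≈ -4.01 * 23.2981 ≈ -93.43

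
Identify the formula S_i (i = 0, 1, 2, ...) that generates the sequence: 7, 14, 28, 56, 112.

Check ratios: 14 / 7 = 2.0
Common ratio r = 2.
First term a = 7.
Formula: S_i = 7 * 2^i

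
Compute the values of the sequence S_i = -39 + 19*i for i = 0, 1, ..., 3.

This is an arithmetic sequence.
i=0: S_0 = -39 + 19*0 = -39
i=1: S_1 = -39 + 19*1 = -20
i=2: S_2 = -39 + 19*2 = -1
i=3: S_3 = -39 + 19*3 = 18
The first 4 terms are: [-39, -20, -1, 18]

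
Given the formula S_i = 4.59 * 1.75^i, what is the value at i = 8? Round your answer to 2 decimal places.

S_8 = 4.59 * 1.75^8 ≈ 4.59 * 87.9639 ≈ 403.75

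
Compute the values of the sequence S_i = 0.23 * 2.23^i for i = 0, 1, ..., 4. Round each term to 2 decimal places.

This is a geometric sequence.
i=0: S_0 = 0.23 * 2.23^0 = 0.23
i=1: S_1 = 0.23 * 2.23^1 ≈ 0.51
i=2: S_2 = 0.23 * 2.23^2 ≈ 1.14
i=3: S_3 = 0.23 * 2.23^3 ≈ 2.55
i=4: S_4 = 0.23 * 2.23^4 ≈ 5.69
The first 5 terms are: [0.23, 0.51, 1.14, 2.55, 5.69]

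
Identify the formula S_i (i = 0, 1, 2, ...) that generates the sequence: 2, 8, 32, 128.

Check ratios: 8 / 2 = 4.0
Common ratio r = 4.
First term a = 2.
Formula: S_i = 2 * 4^i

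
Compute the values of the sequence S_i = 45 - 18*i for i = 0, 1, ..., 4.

This is an arithmetic sequence.
i=0: S_0 = 45 + -18*0 = 45
i=1: S_1 = 45 + -18*1 = 27
i=2: S_2 = 45 + -18*2 = 9
i=3: S_3 = 45 + -18*3 = -9
i=4: S_4 = 45 + -18*4 = -27
The first 5 terms are: [45, 27, 9, -9, -27]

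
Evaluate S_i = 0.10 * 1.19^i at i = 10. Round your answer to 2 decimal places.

S_10 = 0.1 * 1.19^10 ≈ 0.1 * 5.6947 ≈ 0.57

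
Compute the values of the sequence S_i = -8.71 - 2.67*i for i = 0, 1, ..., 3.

This is an arithmetic sequence.
i=0: S_0 = -8.71 + -2.67*0 = -8.71
i=1: S_1 = -8.71 + -2.67*1 = -11.38
i=2: S_2 = -8.71 + -2.67*2 = -14.05
i=3: S_3 = -8.71 + -2.67*3 = -16.72
The first 4 terms are: [-8.71, -11.38, -14.05, -16.72]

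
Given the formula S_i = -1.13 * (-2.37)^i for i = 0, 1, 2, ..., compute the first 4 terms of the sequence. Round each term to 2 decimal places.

This is a geometric sequence.
i=0: S_0 = -1.13 * (-2.37)^0 = -1.13
i=1: S_1 = -1.13 * (-2.37)^1 ≈ 2.68
i=2: S_2 = -1.13 * (-2.37)^2 ≈ -6.35
i=3: S_3 = -1.13 * (-2.37)^3 ≈ 15.04
The first 4 terms are: [-1.13, 2.68, -6.35, 15.04]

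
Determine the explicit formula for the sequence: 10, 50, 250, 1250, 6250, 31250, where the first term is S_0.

Check ratios: 50 / 10 = 5.0
Common ratio r = 5.
First term a = 10.
Formula: S_i = 10 * 5^i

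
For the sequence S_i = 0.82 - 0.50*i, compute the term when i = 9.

S_9 = 0.82 + -0.5*9 = 0.82 + -4.5 = -3.68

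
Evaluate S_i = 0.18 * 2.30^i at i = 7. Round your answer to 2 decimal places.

S_7 = 0.18 * 2.3^7 ≈ 0.18 * 340.4825 ≈ 61.29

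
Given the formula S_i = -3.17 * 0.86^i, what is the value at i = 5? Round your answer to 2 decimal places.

S_5 = -3.17 * 0.86^5 ≈ -3.17 * 0.4704 ≈ -1.49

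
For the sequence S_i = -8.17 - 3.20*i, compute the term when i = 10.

S_10 = -8.17 + -3.2*10 = -8.17 + -32.0 = -40.17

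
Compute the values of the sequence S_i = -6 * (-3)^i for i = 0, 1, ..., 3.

This is a geometric sequence.
i=0: S_0 = -6 * (-3)^0 = -6
i=1: S_1 = -6 * (-3)^1 = 18
i=2: S_2 = -6 * (-3)^2 = -54
i=3: S_3 = -6 * (-3)^3 = 162
The first 4 terms are: [-6, 18, -54, 162]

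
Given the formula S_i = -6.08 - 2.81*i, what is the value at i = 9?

S_9 = -6.08 + -2.81*9 = -6.08 + -25.29 = -31.37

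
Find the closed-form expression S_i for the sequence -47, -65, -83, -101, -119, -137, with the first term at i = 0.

Check differences: -65 - -47 = -18
-83 - -65 = -18
Common difference d = -18.
First term a = -47.
Formula: S_i = -47 - 18*i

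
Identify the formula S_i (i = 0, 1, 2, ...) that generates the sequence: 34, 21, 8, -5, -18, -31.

Check differences: 21 - 34 = -13
8 - 21 = -13
Common difference d = -13.
First term a = 34.
Formula: S_i = 34 - 13*i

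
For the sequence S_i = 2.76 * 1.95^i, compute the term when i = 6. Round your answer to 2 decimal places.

S_6 = 2.76 * 1.95^6 ≈ 2.76 * 54.9804 ≈ 151.75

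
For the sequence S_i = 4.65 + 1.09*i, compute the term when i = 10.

S_10 = 4.65 + 1.09*10 = 4.65 + 10.9 = 15.55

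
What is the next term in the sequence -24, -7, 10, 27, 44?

Differences: -7 - -24 = 17
This is an arithmetic sequence with common difference d = 17.
Next term = 44 + 17 = 61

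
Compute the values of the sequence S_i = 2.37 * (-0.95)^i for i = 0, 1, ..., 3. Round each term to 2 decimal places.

This is a geometric sequence.
i=0: S_0 = 2.37 * (-0.95)^0 = 2.37
i=1: S_1 = 2.37 * (-0.95)^1 ≈ -2.25
i=2: S_2 = 2.37 * (-0.95)^2 ≈ 2.14
i=3: S_3 = 2.37 * (-0.95)^3 ≈ -2.03
The first 4 terms are: [2.37, -2.25, 2.14, -2.03]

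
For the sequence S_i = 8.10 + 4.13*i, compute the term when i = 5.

S_5 = 8.1 + 4.13*5 = 8.1 + 20.65 = 28.75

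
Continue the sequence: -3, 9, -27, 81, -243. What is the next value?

Ratios: 9 / -3 = -3.0
This is a geometric sequence with common ratio r = -3.
Next term = -243 * -3 = 729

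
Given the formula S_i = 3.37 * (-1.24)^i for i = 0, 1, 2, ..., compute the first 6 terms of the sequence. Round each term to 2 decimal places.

This is a geometric sequence.
i=0: S_0 = 3.37 * (-1.24)^0 = 3.37
i=1: S_1 = 3.37 * (-1.24)^1 ≈ -4.18
i=2: S_2 = 3.37 * (-1.24)^2 ≈ 5.18
i=3: S_3 = 3.37 * (-1.24)^3 ≈ -6.43
i=4: S_4 = 3.37 * (-1.24)^4 ≈ 7.97
i=5: S_5 = 3.37 * (-1.24)^5 ≈ -9.88
The first 6 terms are: [3.37, -4.18, 5.18, -6.43, 7.97, -9.88]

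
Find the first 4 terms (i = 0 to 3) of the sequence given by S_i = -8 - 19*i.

This is an arithmetic sequence.
i=0: S_0 = -8 + -19*0 = -8
i=1: S_1 = -8 + -19*1 = -27
i=2: S_2 = -8 + -19*2 = -46
i=3: S_3 = -8 + -19*3 = -65
The first 4 terms are: [-8, -27, -46, -65]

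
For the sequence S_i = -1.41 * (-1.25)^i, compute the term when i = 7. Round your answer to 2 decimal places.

S_7 = -1.41 * (-1.25)^7 ≈ -1.41 * -4.7684 ≈ 6.72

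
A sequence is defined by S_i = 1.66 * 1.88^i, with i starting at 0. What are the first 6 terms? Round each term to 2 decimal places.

This is a geometric sequence.
i=0: S_0 = 1.66 * 1.88^0 = 1.66
i=1: S_1 = 1.66 * 1.88^1 ≈ 3.12
i=2: S_2 = 1.66 * 1.88^2 ≈ 5.87
i=3: S_3 = 1.66 * 1.88^3 ≈ 11.03
i=4: S_4 = 1.66 * 1.88^4 ≈ 20.74
i=5: S_5 = 1.66 * 1.88^5 ≈ 38.98
The first 6 terms are: [1.66, 3.12, 5.87, 11.03, 20.74, 38.98]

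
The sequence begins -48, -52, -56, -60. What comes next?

Differences: -52 - -48 = -4
This is an arithmetic sequence with common difference d = -4.
Next term = -60 + -4 = -64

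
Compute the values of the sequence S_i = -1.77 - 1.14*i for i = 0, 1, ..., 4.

This is an arithmetic sequence.
i=0: S_0 = -1.77 + -1.14*0 = -1.77
i=1: S_1 = -1.77 + -1.14*1 = -2.91
i=2: S_2 = -1.77 + -1.14*2 = -4.05
i=3: S_3 = -1.77 + -1.14*3 = -5.19
i=4: S_4 = -1.77 + -1.14*4 = -6.33
The first 5 terms are: [-1.77, -2.91, -4.05, -5.19, -6.33]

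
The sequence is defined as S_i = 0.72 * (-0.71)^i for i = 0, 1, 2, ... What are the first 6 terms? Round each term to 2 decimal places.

This is a geometric sequence.
i=0: S_0 = 0.72 * (-0.71)^0 = 0.72
i=1: S_1 = 0.72 * (-0.71)^1 ≈ -0.51
i=2: S_2 = 0.72 * (-0.71)^2 ≈ 0.36
i=3: S_3 = 0.72 * (-0.71)^3 ≈ -0.26
i=4: S_4 = 0.72 * (-0.71)^4 ≈ 0.18
i=5: S_5 = 0.72 * (-0.71)^5 ≈ -0.13
The first 6 terms are: [0.72, -0.51, 0.36, -0.26, 0.18, -0.13]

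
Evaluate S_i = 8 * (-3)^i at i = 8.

S_8 = 8 * (-3)^8 = 8 * 6561 = 52488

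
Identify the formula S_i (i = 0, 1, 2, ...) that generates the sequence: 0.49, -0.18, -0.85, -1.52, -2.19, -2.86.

Check differences: -0.18 - 0.49 = -0.67
-0.85 - -0.18 = -0.67
Common difference d = -0.67.
First term a = 0.49.
Formula: S_i = 0.49 - 0.67*i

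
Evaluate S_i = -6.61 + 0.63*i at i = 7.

S_7 = -6.61 + 0.63*7 = -6.61 + 4.41 = -2.2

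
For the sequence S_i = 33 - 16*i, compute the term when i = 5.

S_5 = 33 + -16*5 = 33 + -80 = -47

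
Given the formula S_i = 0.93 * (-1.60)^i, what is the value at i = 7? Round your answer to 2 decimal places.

S_7 = 0.93 * (-1.6)^7 ≈ 0.93 * -26.8435 ≈ -24.96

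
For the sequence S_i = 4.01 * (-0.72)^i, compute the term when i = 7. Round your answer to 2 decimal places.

S_7 = 4.01 * (-0.72)^7 ≈ 4.01 * -0.1003 ≈ -0.4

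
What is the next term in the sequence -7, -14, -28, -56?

Ratios: -14 / -7 = 2.0
This is a geometric sequence with common ratio r = 2.
Next term = -56 * 2 = -112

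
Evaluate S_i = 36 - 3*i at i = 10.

S_10 = 36 + -3*10 = 36 + -30 = 6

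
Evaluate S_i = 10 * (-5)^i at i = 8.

S_8 = 10 * (-5)^8 = 10 * 390625 = 3906250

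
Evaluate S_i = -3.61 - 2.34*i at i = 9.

S_9 = -3.61 + -2.34*9 = -3.61 + -21.06 = -24.67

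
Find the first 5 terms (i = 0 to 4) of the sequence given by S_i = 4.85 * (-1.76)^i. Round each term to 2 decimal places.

This is a geometric sequence.
i=0: S_0 = 4.85 * (-1.76)^0 = 4.85
i=1: S_1 = 4.85 * (-1.76)^1 ≈ -8.54
i=2: S_2 = 4.85 * (-1.76)^2 ≈ 15.02
i=3: S_3 = 4.85 * (-1.76)^3 ≈ -26.44
i=4: S_4 = 4.85 * (-1.76)^4 ≈ 46.54
The first 5 terms are: [4.85, -8.54, 15.02, -26.44, 46.54]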